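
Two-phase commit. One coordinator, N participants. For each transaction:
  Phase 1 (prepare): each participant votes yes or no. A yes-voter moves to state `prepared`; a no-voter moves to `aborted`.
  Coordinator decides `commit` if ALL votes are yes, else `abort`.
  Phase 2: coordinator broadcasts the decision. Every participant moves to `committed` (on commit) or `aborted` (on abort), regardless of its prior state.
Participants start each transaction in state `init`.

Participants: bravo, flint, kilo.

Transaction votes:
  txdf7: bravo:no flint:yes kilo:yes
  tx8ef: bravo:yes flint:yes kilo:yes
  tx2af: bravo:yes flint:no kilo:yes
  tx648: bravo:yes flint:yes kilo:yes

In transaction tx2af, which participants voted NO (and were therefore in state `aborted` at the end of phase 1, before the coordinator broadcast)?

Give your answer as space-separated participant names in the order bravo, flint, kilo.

Txn tx2af phase 1: bravo yes -> prepared; flint no -> aborted; kilo yes -> prepared

Answer: flint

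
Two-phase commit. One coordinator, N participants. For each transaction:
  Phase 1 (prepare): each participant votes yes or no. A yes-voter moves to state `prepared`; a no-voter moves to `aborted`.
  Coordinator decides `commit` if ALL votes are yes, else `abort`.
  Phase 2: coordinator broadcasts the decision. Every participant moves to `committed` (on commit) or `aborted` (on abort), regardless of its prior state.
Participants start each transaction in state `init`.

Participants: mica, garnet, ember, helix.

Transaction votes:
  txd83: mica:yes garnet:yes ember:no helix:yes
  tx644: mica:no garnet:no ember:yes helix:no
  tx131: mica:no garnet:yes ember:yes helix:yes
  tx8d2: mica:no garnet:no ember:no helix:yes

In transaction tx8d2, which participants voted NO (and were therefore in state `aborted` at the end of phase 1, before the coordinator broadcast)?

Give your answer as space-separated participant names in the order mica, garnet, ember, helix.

Txn tx8d2 phase 1: mica no -> aborted; garnet no -> aborted; ember no -> aborted; helix yes -> prepared

Answer: mica garnet ember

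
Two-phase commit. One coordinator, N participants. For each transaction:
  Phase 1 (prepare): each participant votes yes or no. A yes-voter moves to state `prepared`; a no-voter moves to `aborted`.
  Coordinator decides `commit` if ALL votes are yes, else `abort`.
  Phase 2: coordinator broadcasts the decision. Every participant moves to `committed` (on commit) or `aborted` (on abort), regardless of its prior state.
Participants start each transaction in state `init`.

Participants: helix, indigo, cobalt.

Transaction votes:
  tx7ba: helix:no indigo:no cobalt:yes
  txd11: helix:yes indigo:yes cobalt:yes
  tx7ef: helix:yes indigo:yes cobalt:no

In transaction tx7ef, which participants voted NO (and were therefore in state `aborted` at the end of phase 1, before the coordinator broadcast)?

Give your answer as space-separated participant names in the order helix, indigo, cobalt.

Answer: cobalt

Derivation:
Txn tx7ef phase 1: helix yes -> prepared; indigo yes -> prepared; cobalt no -> aborted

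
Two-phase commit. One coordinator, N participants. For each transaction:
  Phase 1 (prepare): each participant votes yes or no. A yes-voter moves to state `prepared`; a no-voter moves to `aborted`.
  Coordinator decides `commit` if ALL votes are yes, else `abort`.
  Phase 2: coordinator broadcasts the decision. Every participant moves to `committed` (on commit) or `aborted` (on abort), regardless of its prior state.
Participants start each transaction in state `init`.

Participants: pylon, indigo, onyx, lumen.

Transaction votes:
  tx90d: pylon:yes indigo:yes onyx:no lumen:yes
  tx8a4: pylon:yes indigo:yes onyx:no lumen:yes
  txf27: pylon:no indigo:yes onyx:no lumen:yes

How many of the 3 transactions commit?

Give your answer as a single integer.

Answer: 0

Derivation:
tx90d: no from onyx -> abort (commits=0)
tx8a4: no from onyx -> abort (commits=0)
txf27: no from pylon, onyx -> abort (commits=0)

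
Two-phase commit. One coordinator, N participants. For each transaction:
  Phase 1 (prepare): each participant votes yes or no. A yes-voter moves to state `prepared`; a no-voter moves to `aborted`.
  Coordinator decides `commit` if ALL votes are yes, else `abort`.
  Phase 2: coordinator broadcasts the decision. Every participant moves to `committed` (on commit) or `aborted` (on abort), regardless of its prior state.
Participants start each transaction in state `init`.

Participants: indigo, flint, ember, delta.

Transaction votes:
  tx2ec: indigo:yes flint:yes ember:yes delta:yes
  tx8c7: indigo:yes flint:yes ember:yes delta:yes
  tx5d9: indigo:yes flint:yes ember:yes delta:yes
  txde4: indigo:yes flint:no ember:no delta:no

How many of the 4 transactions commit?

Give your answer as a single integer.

Answer: 3

Derivation:
tx2ec: all yes -> commit (commits=1)
tx8c7: all yes -> commit (commits=2)
tx5d9: all yes -> commit (commits=3)
txde4: no from flint, ember, delta -> abort (commits=3)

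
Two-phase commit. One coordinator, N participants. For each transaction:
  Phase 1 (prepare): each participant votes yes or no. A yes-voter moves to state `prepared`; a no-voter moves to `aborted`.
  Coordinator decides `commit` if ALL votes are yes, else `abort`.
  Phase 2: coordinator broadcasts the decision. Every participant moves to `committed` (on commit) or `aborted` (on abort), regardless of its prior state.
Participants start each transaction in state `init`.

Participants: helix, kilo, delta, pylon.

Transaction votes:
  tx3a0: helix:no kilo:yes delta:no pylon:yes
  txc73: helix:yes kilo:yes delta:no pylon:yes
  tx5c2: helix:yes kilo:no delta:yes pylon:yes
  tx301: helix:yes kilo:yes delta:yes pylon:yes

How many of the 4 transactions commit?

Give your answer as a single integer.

Answer: 1

Derivation:
tx3a0: no from helix, delta -> abort (commits=0)
txc73: no from delta -> abort (commits=0)
tx5c2: no from kilo -> abort (commits=0)
tx301: all yes -> commit (commits=1)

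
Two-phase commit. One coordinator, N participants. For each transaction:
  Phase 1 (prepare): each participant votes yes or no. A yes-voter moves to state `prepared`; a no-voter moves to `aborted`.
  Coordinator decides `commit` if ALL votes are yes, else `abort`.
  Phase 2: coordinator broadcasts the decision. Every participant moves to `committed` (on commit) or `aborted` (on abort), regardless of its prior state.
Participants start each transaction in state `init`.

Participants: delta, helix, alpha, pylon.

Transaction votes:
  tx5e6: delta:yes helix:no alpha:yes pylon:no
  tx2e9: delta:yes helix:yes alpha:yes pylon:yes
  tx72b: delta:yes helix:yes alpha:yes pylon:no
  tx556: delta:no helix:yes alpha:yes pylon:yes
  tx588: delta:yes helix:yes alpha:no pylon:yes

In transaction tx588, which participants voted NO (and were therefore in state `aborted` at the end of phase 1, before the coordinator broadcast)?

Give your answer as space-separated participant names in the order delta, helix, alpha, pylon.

Txn tx588 phase 1: delta yes -> prepared; helix yes -> prepared; alpha no -> aborted; pylon yes -> prepared

Answer: alpha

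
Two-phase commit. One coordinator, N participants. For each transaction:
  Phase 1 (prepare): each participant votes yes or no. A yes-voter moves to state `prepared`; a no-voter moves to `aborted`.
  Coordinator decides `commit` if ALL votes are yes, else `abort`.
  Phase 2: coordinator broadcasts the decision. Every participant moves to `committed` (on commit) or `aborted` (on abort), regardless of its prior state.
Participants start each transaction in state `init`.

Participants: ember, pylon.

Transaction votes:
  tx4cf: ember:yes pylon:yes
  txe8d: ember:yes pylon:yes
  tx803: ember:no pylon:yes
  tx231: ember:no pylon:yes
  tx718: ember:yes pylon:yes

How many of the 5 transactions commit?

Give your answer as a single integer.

tx4cf: all yes -> commit (commits=1)
txe8d: all yes -> commit (commits=2)
tx803: no from ember -> abort (commits=2)
tx231: no from ember -> abort (commits=2)
tx718: all yes -> commit (commits=3)

Answer: 3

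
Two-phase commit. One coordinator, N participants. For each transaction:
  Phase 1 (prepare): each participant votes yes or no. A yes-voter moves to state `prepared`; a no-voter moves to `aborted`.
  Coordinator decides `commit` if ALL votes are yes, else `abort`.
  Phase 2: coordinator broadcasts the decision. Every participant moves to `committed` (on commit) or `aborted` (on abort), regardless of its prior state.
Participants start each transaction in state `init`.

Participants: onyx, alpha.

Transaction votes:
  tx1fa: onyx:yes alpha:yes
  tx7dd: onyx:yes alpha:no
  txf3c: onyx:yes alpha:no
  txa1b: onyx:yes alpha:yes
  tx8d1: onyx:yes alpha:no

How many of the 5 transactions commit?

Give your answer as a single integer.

Answer: 2

Derivation:
tx1fa: all yes -> commit (commits=1)
tx7dd: no from alpha -> abort (commits=1)
txf3c: no from alpha -> abort (commits=1)
txa1b: all yes -> commit (commits=2)
tx8d1: no from alpha -> abort (commits=2)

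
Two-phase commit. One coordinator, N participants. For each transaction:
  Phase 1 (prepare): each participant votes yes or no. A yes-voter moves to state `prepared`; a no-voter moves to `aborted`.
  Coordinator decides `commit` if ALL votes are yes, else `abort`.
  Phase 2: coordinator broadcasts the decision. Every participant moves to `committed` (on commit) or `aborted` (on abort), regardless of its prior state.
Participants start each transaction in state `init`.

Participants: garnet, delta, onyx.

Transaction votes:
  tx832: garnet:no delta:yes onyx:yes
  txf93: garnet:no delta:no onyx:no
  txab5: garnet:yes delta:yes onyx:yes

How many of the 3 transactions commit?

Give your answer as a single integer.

tx832: no from garnet -> abort (commits=0)
txf93: no from garnet, delta, onyx -> abort (commits=0)
txab5: all yes -> commit (commits=1)

Answer: 1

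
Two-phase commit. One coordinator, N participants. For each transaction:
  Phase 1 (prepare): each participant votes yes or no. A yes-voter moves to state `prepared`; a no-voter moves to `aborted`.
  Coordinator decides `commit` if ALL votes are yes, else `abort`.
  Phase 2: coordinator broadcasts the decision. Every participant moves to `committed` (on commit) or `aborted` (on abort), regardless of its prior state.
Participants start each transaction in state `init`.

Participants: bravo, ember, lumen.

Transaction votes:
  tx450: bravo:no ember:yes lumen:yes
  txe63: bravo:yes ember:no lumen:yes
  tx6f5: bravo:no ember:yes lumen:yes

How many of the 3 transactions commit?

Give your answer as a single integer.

Answer: 0

Derivation:
tx450: no from bravo -> abort (commits=0)
txe63: no from ember -> abort (commits=0)
tx6f5: no from bravo -> abort (commits=0)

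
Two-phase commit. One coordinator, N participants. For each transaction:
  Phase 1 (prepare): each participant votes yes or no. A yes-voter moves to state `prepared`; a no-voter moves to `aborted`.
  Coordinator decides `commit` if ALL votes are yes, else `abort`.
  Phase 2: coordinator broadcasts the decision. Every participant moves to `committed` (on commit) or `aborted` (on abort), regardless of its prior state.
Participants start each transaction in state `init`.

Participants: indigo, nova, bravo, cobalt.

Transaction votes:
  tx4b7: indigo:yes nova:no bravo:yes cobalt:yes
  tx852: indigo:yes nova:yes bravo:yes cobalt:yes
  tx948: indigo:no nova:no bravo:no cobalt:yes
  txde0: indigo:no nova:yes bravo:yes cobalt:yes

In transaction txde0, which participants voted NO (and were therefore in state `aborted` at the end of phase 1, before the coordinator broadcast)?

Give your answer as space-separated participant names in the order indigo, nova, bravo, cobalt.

Txn txde0 phase 1: indigo no -> aborted; nova yes -> prepared; bravo yes -> prepared; cobalt yes -> prepared

Answer: indigo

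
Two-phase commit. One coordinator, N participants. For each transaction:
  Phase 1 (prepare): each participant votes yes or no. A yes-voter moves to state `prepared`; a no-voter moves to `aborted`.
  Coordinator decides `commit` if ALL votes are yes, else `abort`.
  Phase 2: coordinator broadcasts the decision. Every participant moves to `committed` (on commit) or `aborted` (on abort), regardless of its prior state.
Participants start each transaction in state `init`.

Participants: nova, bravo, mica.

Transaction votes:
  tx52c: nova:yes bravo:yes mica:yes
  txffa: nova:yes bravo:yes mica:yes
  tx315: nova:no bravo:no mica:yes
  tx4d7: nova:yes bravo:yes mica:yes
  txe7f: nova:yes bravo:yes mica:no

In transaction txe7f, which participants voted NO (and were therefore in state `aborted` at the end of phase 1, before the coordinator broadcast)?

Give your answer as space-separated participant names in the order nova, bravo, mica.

Answer: mica

Derivation:
Txn txe7f phase 1: nova yes -> prepared; bravo yes -> prepared; mica no -> aborted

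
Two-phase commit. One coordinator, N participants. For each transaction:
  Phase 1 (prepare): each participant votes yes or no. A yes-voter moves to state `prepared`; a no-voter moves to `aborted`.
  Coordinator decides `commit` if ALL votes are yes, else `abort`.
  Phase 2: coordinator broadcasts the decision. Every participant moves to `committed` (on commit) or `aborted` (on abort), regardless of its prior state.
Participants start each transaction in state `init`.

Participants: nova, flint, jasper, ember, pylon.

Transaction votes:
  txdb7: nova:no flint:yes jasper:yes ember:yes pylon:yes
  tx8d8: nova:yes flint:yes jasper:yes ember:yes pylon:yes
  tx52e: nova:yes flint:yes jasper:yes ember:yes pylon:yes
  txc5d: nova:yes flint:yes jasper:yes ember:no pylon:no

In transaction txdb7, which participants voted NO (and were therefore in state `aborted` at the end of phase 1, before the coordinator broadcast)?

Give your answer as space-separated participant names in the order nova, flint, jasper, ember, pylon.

Answer: nova

Derivation:
Txn txdb7 phase 1: nova no -> aborted; flint yes -> prepared; jasper yes -> prepared; ember yes -> prepared; pylon yes -> prepared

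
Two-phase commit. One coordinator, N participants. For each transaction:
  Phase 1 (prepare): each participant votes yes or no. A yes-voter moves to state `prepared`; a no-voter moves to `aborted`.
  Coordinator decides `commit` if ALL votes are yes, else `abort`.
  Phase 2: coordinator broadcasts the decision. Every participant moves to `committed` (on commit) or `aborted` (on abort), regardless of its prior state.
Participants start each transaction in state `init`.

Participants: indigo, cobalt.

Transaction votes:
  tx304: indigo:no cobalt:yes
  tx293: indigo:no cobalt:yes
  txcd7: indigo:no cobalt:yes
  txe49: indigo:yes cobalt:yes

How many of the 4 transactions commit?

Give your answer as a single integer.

Answer: 1

Derivation:
tx304: no from indigo -> abort (commits=0)
tx293: no from indigo -> abort (commits=0)
txcd7: no from indigo -> abort (commits=0)
txe49: all yes -> commit (commits=1)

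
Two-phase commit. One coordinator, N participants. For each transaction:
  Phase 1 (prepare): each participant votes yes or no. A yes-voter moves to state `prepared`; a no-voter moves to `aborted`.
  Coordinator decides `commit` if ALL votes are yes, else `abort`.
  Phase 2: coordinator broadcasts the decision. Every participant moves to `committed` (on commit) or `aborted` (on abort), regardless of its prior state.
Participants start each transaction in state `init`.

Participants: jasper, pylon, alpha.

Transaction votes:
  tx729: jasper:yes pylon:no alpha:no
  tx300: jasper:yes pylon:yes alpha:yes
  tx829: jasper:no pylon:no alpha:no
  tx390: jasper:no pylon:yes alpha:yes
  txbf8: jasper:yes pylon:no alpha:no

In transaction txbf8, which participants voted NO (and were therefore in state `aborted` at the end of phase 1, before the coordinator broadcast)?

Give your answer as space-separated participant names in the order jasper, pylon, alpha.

Txn txbf8 phase 1: jasper yes -> prepared; pylon no -> aborted; alpha no -> aborted

Answer: pylon alpha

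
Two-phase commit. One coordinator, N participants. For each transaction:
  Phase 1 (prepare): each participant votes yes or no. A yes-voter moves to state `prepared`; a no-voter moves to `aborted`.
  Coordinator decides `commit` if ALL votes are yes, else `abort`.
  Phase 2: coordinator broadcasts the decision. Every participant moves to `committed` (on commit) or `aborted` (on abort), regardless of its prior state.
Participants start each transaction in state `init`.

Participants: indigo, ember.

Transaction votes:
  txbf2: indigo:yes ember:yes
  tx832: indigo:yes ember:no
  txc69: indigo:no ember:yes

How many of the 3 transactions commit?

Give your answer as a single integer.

txbf2: all yes -> commit (commits=1)
tx832: no from ember -> abort (commits=1)
txc69: no from indigo -> abort (commits=1)

Answer: 1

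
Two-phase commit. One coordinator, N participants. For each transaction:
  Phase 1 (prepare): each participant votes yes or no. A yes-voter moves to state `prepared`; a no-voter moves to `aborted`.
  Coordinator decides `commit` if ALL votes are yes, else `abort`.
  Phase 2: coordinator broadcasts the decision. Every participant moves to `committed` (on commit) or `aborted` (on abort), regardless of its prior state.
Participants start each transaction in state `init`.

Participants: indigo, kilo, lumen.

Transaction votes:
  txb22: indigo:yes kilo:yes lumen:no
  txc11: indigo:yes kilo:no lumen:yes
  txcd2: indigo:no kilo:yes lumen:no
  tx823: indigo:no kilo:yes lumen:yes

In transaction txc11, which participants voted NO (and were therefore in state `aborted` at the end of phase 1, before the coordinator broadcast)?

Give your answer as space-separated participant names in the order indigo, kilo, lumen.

Txn txc11 phase 1: indigo yes -> prepared; kilo no -> aborted; lumen yes -> prepared

Answer: kilo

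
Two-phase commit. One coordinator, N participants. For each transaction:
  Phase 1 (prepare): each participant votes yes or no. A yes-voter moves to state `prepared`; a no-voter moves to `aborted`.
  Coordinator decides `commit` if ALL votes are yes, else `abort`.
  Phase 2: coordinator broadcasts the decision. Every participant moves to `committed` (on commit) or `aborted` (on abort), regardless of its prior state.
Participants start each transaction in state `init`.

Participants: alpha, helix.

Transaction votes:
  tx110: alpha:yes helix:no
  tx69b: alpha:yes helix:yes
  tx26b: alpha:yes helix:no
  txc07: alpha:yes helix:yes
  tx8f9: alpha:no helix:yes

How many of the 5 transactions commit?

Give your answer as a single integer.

Answer: 2

Derivation:
tx110: no from helix -> abort (commits=0)
tx69b: all yes -> commit (commits=1)
tx26b: no from helix -> abort (commits=1)
txc07: all yes -> commit (commits=2)
tx8f9: no from alpha -> abort (commits=2)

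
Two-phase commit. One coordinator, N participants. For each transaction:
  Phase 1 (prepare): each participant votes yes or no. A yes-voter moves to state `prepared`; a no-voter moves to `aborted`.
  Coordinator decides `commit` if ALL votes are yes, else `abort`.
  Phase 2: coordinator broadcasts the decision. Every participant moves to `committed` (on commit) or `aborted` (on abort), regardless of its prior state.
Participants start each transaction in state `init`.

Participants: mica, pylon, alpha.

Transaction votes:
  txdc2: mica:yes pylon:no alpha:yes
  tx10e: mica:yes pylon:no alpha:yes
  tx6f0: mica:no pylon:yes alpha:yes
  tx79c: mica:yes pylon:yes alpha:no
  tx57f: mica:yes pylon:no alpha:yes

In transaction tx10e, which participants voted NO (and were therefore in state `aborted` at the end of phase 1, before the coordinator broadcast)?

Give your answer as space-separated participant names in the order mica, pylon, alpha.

Answer: pylon

Derivation:
Txn tx10e phase 1: mica yes -> prepared; pylon no -> aborted; alpha yes -> prepared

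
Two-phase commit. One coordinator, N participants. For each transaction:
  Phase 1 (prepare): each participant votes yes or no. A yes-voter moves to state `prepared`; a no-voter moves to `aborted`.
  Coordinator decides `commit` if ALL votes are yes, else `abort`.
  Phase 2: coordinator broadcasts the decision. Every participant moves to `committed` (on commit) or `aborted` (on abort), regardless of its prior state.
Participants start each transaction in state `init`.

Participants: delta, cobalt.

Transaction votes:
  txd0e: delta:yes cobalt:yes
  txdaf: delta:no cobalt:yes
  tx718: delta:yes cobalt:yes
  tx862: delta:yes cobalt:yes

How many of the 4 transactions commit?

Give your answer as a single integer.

txd0e: all yes -> commit (commits=1)
txdaf: no from delta -> abort (commits=1)
tx718: all yes -> commit (commits=2)
tx862: all yes -> commit (commits=3)

Answer: 3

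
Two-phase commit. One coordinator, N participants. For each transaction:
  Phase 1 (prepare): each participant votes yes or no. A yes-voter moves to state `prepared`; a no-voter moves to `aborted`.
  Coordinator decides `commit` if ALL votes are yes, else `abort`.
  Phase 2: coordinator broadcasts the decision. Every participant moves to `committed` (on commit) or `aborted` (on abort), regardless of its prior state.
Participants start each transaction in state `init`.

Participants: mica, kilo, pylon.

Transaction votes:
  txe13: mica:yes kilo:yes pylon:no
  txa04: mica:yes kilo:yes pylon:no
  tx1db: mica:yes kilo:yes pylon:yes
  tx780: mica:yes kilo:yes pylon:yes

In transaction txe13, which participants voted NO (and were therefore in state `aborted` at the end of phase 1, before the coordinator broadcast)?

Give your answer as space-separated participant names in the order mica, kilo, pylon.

Txn txe13 phase 1: mica yes -> prepared; kilo yes -> prepared; pylon no -> aborted

Answer: pylon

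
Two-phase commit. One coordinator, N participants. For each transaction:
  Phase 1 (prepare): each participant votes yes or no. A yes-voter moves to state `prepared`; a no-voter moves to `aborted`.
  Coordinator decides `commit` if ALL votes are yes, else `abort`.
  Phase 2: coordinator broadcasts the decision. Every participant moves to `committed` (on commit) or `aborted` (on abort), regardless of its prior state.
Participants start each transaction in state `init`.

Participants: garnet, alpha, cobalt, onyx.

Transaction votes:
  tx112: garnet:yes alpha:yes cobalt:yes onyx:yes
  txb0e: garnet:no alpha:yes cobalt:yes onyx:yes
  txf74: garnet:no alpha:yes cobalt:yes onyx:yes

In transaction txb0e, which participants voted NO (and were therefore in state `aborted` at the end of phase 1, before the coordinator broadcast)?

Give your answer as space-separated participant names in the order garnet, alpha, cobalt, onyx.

Txn txb0e phase 1: garnet no -> aborted; alpha yes -> prepared; cobalt yes -> prepared; onyx yes -> prepared

Answer: garnet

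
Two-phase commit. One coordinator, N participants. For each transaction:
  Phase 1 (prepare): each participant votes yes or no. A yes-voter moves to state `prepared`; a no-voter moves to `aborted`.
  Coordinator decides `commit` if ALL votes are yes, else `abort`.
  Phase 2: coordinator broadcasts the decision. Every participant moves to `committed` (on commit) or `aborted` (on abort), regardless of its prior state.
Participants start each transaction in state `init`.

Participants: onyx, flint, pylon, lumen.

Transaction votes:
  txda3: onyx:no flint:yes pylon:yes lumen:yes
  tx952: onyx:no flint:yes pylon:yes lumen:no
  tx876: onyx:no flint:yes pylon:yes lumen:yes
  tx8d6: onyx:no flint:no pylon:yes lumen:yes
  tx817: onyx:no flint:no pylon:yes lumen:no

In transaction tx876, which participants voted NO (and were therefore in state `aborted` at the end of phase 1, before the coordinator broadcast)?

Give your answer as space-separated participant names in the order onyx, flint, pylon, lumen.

Txn tx876 phase 1: onyx no -> aborted; flint yes -> prepared; pylon yes -> prepared; lumen yes -> prepared

Answer: onyx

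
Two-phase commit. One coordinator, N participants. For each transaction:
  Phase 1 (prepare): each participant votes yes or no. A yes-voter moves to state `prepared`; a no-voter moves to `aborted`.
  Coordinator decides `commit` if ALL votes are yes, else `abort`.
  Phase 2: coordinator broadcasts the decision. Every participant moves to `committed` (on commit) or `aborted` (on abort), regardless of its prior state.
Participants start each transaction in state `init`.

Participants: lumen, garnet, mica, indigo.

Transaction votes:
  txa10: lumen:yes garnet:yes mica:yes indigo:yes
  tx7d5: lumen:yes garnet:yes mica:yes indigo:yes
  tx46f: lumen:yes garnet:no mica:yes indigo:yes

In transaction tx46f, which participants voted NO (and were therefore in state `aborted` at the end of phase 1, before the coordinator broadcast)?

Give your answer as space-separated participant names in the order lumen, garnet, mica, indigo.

Txn tx46f phase 1: lumen yes -> prepared; garnet no -> aborted; mica yes -> prepared; indigo yes -> prepared

Answer: garnet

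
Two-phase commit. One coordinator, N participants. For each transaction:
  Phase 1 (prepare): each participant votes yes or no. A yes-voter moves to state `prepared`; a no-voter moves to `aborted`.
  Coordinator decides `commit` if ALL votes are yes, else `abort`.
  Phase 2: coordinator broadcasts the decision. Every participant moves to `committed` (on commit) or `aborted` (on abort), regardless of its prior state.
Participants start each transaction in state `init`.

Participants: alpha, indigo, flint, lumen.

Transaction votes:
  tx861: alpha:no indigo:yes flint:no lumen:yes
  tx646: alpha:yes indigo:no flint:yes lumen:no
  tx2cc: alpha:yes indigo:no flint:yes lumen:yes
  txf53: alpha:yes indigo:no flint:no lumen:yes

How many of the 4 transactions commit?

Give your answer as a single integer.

Answer: 0

Derivation:
tx861: no from alpha, flint -> abort (commits=0)
tx646: no from indigo, lumen -> abort (commits=0)
tx2cc: no from indigo -> abort (commits=0)
txf53: no from indigo, flint -> abort (commits=0)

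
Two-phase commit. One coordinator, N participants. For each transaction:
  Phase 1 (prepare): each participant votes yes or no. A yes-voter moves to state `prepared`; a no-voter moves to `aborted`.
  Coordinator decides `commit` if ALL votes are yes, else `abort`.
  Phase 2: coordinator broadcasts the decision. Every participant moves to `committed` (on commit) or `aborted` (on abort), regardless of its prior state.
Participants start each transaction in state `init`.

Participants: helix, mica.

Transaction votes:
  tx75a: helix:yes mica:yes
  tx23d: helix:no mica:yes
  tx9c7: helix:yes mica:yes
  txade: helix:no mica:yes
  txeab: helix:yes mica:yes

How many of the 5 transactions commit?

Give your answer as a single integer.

Answer: 3

Derivation:
tx75a: all yes -> commit (commits=1)
tx23d: no from helix -> abort (commits=1)
tx9c7: all yes -> commit (commits=2)
txade: no from helix -> abort (commits=2)
txeab: all yes -> commit (commits=3)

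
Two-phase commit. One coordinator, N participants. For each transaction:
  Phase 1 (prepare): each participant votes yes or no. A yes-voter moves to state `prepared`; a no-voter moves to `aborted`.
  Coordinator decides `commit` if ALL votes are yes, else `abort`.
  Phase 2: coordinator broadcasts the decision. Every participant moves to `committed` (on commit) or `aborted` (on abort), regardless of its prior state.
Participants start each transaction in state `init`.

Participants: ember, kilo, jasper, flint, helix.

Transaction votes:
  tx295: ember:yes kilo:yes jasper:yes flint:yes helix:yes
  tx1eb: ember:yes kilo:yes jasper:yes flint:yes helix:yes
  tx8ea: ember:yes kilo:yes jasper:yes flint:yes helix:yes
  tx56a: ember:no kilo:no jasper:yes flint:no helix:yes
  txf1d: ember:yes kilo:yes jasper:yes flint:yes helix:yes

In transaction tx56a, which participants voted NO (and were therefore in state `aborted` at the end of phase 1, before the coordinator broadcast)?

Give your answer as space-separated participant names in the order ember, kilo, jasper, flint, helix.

Txn tx56a phase 1: ember no -> aborted; kilo no -> aborted; jasper yes -> prepared; flint no -> aborted; helix yes -> prepared

Answer: ember kilo flint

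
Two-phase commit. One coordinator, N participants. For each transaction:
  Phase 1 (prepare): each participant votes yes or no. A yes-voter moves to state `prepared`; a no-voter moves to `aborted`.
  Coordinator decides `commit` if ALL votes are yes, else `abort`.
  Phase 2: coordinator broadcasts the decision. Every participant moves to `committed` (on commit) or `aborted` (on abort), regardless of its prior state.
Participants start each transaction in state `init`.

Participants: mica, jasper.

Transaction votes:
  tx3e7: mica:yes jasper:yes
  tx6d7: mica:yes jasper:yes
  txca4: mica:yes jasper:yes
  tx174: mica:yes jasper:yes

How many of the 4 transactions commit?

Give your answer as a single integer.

tx3e7: all yes -> commit (commits=1)
tx6d7: all yes -> commit (commits=2)
txca4: all yes -> commit (commits=3)
tx174: all yes -> commit (commits=4)

Answer: 4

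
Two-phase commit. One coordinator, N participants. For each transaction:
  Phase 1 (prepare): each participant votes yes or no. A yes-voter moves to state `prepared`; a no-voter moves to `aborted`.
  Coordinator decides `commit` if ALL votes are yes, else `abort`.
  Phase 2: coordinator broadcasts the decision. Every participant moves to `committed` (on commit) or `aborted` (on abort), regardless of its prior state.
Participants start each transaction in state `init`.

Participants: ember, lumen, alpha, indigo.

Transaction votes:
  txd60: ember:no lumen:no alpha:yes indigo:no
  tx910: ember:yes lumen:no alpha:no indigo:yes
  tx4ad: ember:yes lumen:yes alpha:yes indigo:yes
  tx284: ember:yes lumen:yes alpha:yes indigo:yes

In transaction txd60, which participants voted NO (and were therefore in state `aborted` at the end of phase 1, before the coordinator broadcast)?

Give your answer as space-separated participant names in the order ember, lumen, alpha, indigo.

Answer: ember lumen indigo

Derivation:
Txn txd60 phase 1: ember no -> aborted; lumen no -> aborted; alpha yes -> prepared; indigo no -> aborted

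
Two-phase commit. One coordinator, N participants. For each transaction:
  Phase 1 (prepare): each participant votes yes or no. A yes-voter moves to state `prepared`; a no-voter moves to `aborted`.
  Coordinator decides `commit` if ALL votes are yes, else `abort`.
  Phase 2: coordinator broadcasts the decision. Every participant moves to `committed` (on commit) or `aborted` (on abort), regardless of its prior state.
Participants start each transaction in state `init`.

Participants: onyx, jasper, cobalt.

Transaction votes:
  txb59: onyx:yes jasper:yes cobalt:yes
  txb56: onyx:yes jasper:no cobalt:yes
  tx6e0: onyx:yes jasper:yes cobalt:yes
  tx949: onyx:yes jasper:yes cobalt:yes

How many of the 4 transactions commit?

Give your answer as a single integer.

txb59: all yes -> commit (commits=1)
txb56: no from jasper -> abort (commits=1)
tx6e0: all yes -> commit (commits=2)
tx949: all yes -> commit (commits=3)

Answer: 3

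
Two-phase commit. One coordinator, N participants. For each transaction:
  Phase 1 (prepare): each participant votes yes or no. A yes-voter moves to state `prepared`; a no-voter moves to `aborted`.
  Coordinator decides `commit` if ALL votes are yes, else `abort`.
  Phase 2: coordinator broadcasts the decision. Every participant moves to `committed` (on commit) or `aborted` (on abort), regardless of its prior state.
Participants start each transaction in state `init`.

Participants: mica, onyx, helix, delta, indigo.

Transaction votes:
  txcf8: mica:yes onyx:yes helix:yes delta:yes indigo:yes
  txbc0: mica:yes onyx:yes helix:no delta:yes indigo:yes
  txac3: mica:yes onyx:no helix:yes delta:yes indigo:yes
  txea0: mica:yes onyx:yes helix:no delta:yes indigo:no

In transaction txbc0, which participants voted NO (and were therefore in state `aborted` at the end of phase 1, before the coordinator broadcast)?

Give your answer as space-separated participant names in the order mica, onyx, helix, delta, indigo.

Answer: helix

Derivation:
Txn txbc0 phase 1: mica yes -> prepared; onyx yes -> prepared; helix no -> aborted; delta yes -> prepared; indigo yes -> prepared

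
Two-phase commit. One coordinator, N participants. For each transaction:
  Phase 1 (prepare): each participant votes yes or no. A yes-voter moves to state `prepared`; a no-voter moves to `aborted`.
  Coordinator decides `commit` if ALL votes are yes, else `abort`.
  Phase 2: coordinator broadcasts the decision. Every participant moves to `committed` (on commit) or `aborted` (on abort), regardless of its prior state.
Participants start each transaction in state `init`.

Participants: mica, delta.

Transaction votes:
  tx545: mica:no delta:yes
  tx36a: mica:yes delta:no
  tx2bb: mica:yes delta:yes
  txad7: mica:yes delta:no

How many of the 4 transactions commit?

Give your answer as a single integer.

Answer: 1

Derivation:
tx545: no from mica -> abort (commits=0)
tx36a: no from delta -> abort (commits=0)
tx2bb: all yes -> commit (commits=1)
txad7: no from delta -> abort (commits=1)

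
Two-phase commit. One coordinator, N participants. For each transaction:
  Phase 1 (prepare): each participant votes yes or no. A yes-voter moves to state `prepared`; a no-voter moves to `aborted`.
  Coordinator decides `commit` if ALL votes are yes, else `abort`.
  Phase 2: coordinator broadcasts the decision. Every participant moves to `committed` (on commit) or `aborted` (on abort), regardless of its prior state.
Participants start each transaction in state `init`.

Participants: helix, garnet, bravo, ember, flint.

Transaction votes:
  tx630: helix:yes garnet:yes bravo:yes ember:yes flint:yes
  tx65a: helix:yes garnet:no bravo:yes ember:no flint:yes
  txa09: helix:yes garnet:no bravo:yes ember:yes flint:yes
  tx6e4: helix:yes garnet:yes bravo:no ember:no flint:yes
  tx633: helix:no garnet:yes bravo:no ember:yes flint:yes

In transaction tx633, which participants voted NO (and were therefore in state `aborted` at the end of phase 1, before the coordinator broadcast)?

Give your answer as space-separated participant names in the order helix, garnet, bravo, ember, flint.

Answer: helix bravo

Derivation:
Txn tx633 phase 1: helix no -> aborted; garnet yes -> prepared; bravo no -> aborted; ember yes -> prepared; flint yes -> prepared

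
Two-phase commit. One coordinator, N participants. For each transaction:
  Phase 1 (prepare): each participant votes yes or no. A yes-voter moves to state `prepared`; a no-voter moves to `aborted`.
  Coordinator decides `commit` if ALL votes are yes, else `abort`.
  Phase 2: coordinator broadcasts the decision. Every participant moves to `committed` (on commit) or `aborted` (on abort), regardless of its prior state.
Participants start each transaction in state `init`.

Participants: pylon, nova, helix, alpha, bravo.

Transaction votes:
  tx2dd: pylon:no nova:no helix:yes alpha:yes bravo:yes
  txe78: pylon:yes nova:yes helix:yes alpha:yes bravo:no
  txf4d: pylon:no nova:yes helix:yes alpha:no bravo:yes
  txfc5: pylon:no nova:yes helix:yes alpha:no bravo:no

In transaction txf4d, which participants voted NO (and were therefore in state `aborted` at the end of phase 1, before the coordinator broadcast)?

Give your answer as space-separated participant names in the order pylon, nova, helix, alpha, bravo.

Answer: pylon alpha

Derivation:
Txn txf4d phase 1: pylon no -> aborted; nova yes -> prepared; helix yes -> prepared; alpha no -> aborted; bravo yes -> prepared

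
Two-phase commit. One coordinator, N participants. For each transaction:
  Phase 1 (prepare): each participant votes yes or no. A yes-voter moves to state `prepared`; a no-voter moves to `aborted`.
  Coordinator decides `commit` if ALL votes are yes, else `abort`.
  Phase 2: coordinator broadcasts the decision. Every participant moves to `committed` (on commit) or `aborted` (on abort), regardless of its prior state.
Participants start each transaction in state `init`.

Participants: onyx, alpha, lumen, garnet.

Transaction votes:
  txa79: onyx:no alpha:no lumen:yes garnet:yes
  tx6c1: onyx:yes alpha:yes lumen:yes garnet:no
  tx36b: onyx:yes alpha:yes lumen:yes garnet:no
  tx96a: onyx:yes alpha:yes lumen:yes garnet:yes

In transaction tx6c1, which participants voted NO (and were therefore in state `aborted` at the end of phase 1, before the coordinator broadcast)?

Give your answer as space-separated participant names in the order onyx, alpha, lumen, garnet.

Txn tx6c1 phase 1: onyx yes -> prepared; alpha yes -> prepared; lumen yes -> prepared; garnet no -> aborted

Answer: garnet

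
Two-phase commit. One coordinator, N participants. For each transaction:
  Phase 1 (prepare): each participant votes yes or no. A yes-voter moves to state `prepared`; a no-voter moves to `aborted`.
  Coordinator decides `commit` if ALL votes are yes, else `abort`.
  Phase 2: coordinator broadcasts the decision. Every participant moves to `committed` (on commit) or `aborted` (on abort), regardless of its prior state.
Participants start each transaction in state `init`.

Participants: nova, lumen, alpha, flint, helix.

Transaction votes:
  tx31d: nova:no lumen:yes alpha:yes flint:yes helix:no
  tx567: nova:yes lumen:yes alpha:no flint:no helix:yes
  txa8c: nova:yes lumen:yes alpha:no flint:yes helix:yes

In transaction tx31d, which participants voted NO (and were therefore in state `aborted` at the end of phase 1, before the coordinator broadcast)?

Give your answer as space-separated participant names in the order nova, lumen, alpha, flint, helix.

Answer: nova helix

Derivation:
Txn tx31d phase 1: nova no -> aborted; lumen yes -> prepared; alpha yes -> prepared; flint yes -> prepared; helix no -> aborted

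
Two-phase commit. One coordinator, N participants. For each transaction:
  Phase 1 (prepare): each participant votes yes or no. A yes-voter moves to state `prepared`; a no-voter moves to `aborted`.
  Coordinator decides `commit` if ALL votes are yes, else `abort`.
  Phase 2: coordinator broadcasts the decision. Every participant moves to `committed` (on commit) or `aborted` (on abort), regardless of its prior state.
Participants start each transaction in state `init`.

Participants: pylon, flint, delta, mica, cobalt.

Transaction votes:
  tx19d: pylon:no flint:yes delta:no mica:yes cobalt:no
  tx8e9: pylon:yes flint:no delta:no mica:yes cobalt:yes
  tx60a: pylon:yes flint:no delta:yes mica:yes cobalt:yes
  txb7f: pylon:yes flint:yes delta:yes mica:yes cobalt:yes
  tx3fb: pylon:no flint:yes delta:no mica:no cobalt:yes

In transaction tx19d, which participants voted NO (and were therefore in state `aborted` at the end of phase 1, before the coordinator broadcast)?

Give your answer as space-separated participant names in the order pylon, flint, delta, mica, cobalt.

Txn tx19d phase 1: pylon no -> aborted; flint yes -> prepared; delta no -> aborted; mica yes -> prepared; cobalt no -> aborted

Answer: pylon delta cobalt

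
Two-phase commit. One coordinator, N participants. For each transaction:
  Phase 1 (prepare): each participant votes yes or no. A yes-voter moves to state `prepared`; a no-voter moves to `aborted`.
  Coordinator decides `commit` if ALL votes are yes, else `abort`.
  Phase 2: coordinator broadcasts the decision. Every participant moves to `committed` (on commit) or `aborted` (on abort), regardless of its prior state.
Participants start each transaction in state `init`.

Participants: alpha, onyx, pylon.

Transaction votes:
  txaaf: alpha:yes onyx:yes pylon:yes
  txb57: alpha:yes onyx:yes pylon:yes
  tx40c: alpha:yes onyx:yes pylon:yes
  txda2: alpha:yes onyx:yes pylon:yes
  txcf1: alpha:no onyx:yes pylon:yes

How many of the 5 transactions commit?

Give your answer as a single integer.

Answer: 4

Derivation:
txaaf: all yes -> commit (commits=1)
txb57: all yes -> commit (commits=2)
tx40c: all yes -> commit (commits=3)
txda2: all yes -> commit (commits=4)
txcf1: no from alpha -> abort (commits=4)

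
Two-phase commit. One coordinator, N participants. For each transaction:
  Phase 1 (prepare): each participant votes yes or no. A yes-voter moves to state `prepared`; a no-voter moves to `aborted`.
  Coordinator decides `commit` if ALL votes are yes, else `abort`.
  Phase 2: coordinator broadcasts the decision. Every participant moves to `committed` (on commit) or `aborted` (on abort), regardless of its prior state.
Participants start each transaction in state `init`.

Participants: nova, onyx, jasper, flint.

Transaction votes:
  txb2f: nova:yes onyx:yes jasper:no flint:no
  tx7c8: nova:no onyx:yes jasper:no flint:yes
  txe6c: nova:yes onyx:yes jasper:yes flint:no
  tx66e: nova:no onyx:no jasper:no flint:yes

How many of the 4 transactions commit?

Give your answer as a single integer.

Answer: 0

Derivation:
txb2f: no from jasper, flint -> abort (commits=0)
tx7c8: no from nova, jasper -> abort (commits=0)
txe6c: no from flint -> abort (commits=0)
tx66e: no from nova, onyx, jasper -> abort (commits=0)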